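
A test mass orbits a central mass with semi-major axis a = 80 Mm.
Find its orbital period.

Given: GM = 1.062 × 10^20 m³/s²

Convert to SI: a = 80 Mm = 8e+07 m.
Kepler's third law: T = 2π √(a³ / GM).
Substituting a = 8e+07 m and GM = 1.062e+20 m³/s²:
T = 2π √((8e+07)³ / 1.062e+20) s
T ≈ 436.3 s = 7.271 minutes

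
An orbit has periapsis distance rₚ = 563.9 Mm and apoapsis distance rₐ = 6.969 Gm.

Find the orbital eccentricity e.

Convert to SI: rₚ = 563.9 Mm = 5.639e+08 m; rₐ = 6.969 Gm = 6.969e+09 m.
e = (rₐ − rₚ) / (rₐ + rₚ).
e = (6.969e+09 − 5.639e+08) / (6.969e+09 + 5.639e+08) = 6.4051e+09 / 7.5329e+09 ≈ 0.8503.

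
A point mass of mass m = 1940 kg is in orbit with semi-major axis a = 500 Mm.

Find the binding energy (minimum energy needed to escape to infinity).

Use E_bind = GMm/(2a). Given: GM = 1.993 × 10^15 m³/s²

Convert to SI: a = 500 Mm = 5e+08 m.
Total orbital energy is E = −GMm/(2a); binding energy is E_bind = −E = GMm/(2a).
E_bind = 1.993e+15 · 1940 / (2 · 5e+08) J ≈ 3.866e+09 J = 3.866 GJ.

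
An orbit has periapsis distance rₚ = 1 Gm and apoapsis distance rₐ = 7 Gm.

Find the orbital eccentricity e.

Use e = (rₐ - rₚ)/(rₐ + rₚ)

Convert to SI: rₚ = 1 Gm = 1e+09 m; rₐ = 7 Gm = 7e+09 m.
e = (rₐ − rₚ) / (rₐ + rₚ).
e = (7e+09 − 1e+09) / (7e+09 + 1e+09) = 6e+09 / 8e+09 ≈ 0.75.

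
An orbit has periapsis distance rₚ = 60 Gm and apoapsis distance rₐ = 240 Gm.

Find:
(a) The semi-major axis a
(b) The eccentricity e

Convert to SI: rₚ = 60 Gm = 6e+10 m; rₐ = 240 Gm = 2.4e+11 m.
(a) a = (rₚ + rₐ) / 2 = (6e+10 + 2.4e+11) / 2 ≈ 1.5e+11 m = 150 Gm.
(b) e = (rₐ − rₚ) / (rₐ + rₚ) = (2.4e+11 − 6e+10) / (2.4e+11 + 6e+10) ≈ 0.6.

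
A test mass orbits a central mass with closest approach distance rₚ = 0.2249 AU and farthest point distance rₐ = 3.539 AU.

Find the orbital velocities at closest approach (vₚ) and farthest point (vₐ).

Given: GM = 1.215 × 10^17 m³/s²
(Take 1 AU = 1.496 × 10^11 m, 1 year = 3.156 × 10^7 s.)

Convert to SI: rₚ = 0.2249 AU = 3.3645e+10 m; rₐ = 3.539 AU = 5.29434e+11 m.
Use the vis-viva equation v² = GM(2/r − 1/a) with a = (rₚ + rₐ)/2 = (3.3645e+10 + 5.29434e+11)/2 = 2.8154e+11 m.
vₚ = √(GM · (2/rₚ − 1/a)) = √(1.215e+17 · (2/3.3645e+10 − 1/2.8154e+11)) m/s ≈ 2606 m/s = 0.5498 AU/year.
vₐ = √(GM · (2/rₐ − 1/a)) = √(1.215e+17 · (2/5.29434e+11 − 1/2.8154e+11)) m/s ≈ 165.6 m/s = 0.03494 AU/year.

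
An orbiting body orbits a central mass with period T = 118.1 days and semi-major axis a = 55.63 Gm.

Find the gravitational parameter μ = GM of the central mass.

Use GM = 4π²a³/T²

Convert to SI: T = 118.1 days = 1.02038e+07 s; a = 55.63 Gm = 5.563e+10 m.
GM = 4π² · a³ / T².
GM = 4π² · (5.563e+10)³ / (1.02038e+07)² m³/s² ≈ 6.528e+19 m³/s² = 6.528 × 10^19 m³/s².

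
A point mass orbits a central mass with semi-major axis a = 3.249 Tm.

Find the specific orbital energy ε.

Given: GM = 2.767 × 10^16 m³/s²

Convert to SI: a = 3.249 Tm = 3.249e+12 m.
ε = −GM / (2a).
ε = −2.767e+16 / (2 · 3.249e+12) J/kg ≈ -4258 J/kg = -4.258 kJ/kg.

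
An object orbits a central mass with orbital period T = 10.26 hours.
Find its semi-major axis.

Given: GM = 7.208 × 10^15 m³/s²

Convert to SI: T = 10.26 hours = 36936 s.
Invert Kepler's third law: a = (GM · T² / (4π²))^(1/3).
Substituting T = 36936 s and GM = 7.208e+15 m³/s²:
a = (7.208e+15 · (36936)² / (4π²))^(1/3) m
a ≈ 6.292e+07 m = 62.92 Mm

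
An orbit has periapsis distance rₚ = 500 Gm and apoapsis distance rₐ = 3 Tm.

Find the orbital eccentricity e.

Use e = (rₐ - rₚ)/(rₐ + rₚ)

Convert to SI: rₚ = 500 Gm = 5e+11 m; rₐ = 3 Tm = 3e+12 m.
e = (rₐ − rₚ) / (rₐ + rₚ).
e = (3e+12 − 5e+11) / (3e+12 + 5e+11) = 2.5e+12 / 3.5e+12 ≈ 0.7143.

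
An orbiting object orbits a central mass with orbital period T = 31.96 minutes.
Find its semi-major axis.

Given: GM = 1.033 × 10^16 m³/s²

Convert to SI: T = 31.96 minutes = 1917.6 s.
Invert Kepler's third law: a = (GM · T² / (4π²))^(1/3).
Substituting T = 1917.6 s and GM = 1.033e+16 m³/s²:
a = (1.033e+16 · (1917.6)² / (4π²))^(1/3) m
a ≈ 9.872e+06 m = 9.872 Mm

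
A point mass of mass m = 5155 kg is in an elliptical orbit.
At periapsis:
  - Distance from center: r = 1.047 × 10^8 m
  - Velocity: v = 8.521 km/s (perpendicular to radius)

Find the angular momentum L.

Convert to SI: v = 8.521 km/s = 8521 m/s.
Since v is perpendicular to r, L = m · v · r.
L = 5155 · 8521 · 1.047e+08 kg·m²/s ≈ 4.599e+15 kg·m²/s.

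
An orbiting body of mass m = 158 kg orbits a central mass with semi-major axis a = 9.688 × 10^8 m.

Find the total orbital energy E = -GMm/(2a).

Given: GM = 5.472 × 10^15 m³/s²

E = −GMm / (2a).
E = −5.472e+15 · 158 / (2 · 9.688e+08) J ≈ -4.462e+08 J = -446.2 MJ.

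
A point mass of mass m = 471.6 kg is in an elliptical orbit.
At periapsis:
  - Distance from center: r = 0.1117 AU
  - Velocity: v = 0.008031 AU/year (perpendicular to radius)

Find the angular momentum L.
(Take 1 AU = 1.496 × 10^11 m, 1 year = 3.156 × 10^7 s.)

Convert to SI: r = 0.1117 AU = 1.67103e+10 m; v = 0.008031 AU/year = 38.0684 m/s.
Since v is perpendicular to r, L = m · v · r.
L = 471.6 · 38.0684 · 1.67103e+10 kg·m²/s ≈ 3e+14 kg·m²/s.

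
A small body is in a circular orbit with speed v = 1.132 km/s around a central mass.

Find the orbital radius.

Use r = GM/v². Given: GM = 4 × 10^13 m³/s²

Convert to SI: v = 1.132 km/s = 1132 m/s.
For a circular orbit, v² = GM / r, so r = GM / v².
r = 4e+13 / (1132)² m ≈ 3.122e+07 m = 3.122 × 10^7 m.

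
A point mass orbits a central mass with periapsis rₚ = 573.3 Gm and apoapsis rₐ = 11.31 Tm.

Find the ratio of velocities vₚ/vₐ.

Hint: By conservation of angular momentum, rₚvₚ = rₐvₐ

Convert to SI: rₚ = 573.3 Gm = 5.733e+11 m; rₐ = 11.31 Tm = 1.131e+13 m.
Conservation of angular momentum gives rₚvₚ = rₐvₐ, so vₚ/vₐ = rₐ/rₚ.
vₚ/vₐ = 1.131e+13 / 5.733e+11 ≈ 19.73.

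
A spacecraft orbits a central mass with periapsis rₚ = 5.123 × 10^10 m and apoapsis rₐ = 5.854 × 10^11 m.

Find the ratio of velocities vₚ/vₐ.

Conservation of angular momentum gives rₚvₚ = rₐvₐ, so vₚ/vₐ = rₐ/rₚ.
vₚ/vₐ = 5.854e+11 / 5.123e+10 ≈ 11.43.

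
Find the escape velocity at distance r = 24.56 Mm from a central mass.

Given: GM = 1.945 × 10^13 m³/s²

Convert to SI: r = 24.56 Mm = 2.456e+07 m.
Escape velocity comes from setting total energy to zero: ½v² − GM/r = 0 ⇒ v_esc = √(2GM / r).
v_esc = √(2 · 1.945e+13 / 2.456e+07) m/s ≈ 1259 m/s = 1.259 km/s.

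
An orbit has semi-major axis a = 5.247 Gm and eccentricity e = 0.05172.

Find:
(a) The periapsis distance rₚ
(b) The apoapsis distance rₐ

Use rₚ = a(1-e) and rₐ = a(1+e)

Convert to SI: a = 5.247 Gm = 5.247e+09 m.
(a) rₚ = a(1 − e) = 5.247e+09 · (1 − 0.05172) = 5.247e+09 · 0.94828 ≈ 4.976e+09 m = 4.976 Gm.
(b) rₐ = a(1 + e) = 5.247e+09 · (1 + 0.05172) = 5.247e+09 · 1.05172 ≈ 5.518e+09 m = 5.518 Gm.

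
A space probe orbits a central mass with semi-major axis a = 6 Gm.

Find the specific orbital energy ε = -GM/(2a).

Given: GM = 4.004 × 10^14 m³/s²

Convert to SI: a = 6 Gm = 6e+09 m.
ε = −GM / (2a).
ε = −4.004e+14 / (2 · 6e+09) J/kg ≈ -3.337e+04 J/kg = -33.37 kJ/kg.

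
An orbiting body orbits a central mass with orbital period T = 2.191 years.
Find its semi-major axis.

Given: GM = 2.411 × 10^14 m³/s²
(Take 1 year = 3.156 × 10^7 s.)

Convert to SI: T = 2.191 years = 6.9148e+07 s.
Invert Kepler's third law: a = (GM · T² / (4π²))^(1/3).
Substituting T = 6.9148e+07 s and GM = 2.411e+14 m³/s²:
a = (2.411e+14 · (6.9148e+07)² / (4π²))^(1/3) m
a ≈ 3.079e+09 m = 3.079 Gm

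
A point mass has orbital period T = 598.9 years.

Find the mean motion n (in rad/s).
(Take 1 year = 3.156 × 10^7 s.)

Convert to SI: T = 598.9 years = 1.89013e+10 s.
n = 2π / T.
n = 2π / 1.89013e+10 s ≈ 3.324e-10 rad/s.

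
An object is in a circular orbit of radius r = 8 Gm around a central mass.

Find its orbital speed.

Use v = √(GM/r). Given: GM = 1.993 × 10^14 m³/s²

Convert to SI: r = 8 Gm = 8e+09 m.
For a circular orbit, gravity supplies the centripetal force, so v = √(GM / r).
v = √(1.993e+14 / 8e+09) m/s ≈ 157.8 m/s = 157.8 m/s.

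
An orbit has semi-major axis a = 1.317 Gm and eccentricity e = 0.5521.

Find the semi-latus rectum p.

Convert to SI: a = 1.317 Gm = 1.317e+09 m.
p = a (1 − e²).
p = 1.317e+09 · (1 − (0.5521)²) = 1.317e+09 · 0.695186 ≈ 9.156e+08 m = 915.6 Mm.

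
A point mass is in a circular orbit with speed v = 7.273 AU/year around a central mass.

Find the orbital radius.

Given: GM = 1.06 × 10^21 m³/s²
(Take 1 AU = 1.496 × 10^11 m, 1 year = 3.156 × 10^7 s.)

Convert to SI: v = 7.273 AU/year = 34475.3 m/s.
For a circular orbit, v² = GM / r, so r = GM / v².
r = 1.06e+21 / (34475.3)² m ≈ 8.918e+11 m = 5.962 AU.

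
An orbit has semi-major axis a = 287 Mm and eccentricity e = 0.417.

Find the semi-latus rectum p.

Convert to SI: a = 287 Mm = 2.87e+08 m.
p = a (1 − e²).
p = 2.87e+08 · (1 − (0.417)²) = 2.87e+08 · 0.826111 ≈ 2.371e+08 m = 237.1 Mm.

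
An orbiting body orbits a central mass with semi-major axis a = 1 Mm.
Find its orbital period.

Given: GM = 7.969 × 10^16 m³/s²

Convert to SI: a = 1 Mm = 1e+06 m.
Kepler's third law: T = 2π √(a³ / GM).
Substituting a = 1e+06 m and GM = 7.969e+16 m³/s²:
T = 2π √((1e+06)³ / 7.969e+16) s
T ≈ 22.26 s = 22.26 seconds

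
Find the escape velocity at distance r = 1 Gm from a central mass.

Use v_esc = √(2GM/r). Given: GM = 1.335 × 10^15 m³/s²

Convert to SI: r = 1 Gm = 1e+09 m.
Escape velocity comes from setting total energy to zero: ½v² − GM/r = 0 ⇒ v_esc = √(2GM / r).
v_esc = √(2 · 1.335e+15 / 1e+09) m/s ≈ 1634 m/s = 1.634 km/s.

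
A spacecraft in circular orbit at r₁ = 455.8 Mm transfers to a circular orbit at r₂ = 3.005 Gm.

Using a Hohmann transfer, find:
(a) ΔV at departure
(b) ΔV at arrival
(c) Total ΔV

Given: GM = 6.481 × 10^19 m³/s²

Convert to SI: r₁ = 455.8 Mm = 4.558e+08 m; r₂ = 3.005 Gm = 3.005e+09 m.
Transfer semi-major axis: a_t = (r₁ + r₂)/2 = (4.558e+08 + 3.005e+09)/2 = 1.7304e+09 m.
Circular speeds: v₁ = √(GM/r₁) = 377080 m/s, v₂ = √(GM/r₂) = 146858 m/s.
Transfer speeds (vis-viva v² = GM(2/r − 1/a_t)): v₁ᵗ = 496916 m/s, v₂ᵗ = 75372.5 m/s.
(a) ΔV₁ = |v₁ᵗ − v₁| ≈ 1.198e+05 m/s = 119.8 km/s.
(b) ΔV₂ = |v₂ − v₂ᵗ| ≈ 7.149e+04 m/s = 71.49 km/s.
(c) ΔV_total = ΔV₁ + ΔV₂ ≈ 1.913e+05 m/s = 191.3 km/s.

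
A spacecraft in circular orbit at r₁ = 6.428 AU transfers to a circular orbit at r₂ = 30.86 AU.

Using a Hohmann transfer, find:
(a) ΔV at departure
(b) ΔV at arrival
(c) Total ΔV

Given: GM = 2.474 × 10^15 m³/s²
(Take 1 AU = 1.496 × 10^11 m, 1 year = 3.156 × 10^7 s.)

Convert to SI: r₁ = 6.428 AU = 9.61629e+11 m; r₂ = 30.86 AU = 4.61666e+12 m.
Transfer semi-major axis: a_t = (r₁ + r₂)/2 = (9.61629e+11 + 4.61666e+12)/2 = 2.78914e+12 m.
Circular speeds: v₁ = √(GM/r₁) = 50.722 m/s, v₂ = √(GM/r₂) = 23.1492 m/s.
Transfer speeds (vis-viva v² = GM(2/r − 1/a_t)): v₁ᵗ = 65.2566 m/s, v₂ᵗ = 13.5927 m/s.
(a) ΔV₁ = |v₁ᵗ − v₁| ≈ 14.53 m/s = 0.003066 AU/year.
(b) ΔV₂ = |v₂ − v₂ᵗ| ≈ 9.557 m/s = 0.002016 AU/year.
(c) ΔV_total = ΔV₁ + ΔV₂ ≈ 24.09 m/s = 0.005082 AU/year.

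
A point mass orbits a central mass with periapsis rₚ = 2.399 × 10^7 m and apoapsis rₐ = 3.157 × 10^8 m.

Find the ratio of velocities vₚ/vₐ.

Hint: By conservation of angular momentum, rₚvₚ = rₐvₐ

Conservation of angular momentum gives rₚvₚ = rₐvₐ, so vₚ/vₐ = rₐ/rₚ.
vₚ/vₐ = 3.157e+08 / 2.399e+07 ≈ 13.16.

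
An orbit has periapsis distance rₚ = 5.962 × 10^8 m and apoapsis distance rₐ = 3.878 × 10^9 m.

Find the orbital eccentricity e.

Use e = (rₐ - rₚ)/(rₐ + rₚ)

e = (rₐ − rₚ) / (rₐ + rₚ).
e = (3.878e+09 − 5.962e+08) / (3.878e+09 + 5.962e+08) = 3.2818e+09 / 4.4742e+09 ≈ 0.7335.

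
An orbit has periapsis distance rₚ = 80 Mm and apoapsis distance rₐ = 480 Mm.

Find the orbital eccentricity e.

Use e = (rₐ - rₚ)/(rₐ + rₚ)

Convert to SI: rₚ = 80 Mm = 8e+07 m; rₐ = 480 Mm = 4.8e+08 m.
e = (rₐ − rₚ) / (rₐ + rₚ).
e = (4.8e+08 − 8e+07) / (4.8e+08 + 8e+07) = 4e+08 / 5.6e+08 ≈ 0.7143.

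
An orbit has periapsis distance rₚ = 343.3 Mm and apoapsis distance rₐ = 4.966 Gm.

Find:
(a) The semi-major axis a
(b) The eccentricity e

Convert to SI: rₚ = 343.3 Mm = 3.433e+08 m; rₐ = 4.966 Gm = 4.966e+09 m.
(a) a = (rₚ + rₐ) / 2 = (3.433e+08 + 4.966e+09) / 2 ≈ 2.655e+09 m = 2.655 Gm.
(b) e = (rₐ − rₚ) / (rₐ + rₚ) = (4.966e+09 − 3.433e+08) / (4.966e+09 + 3.433e+08) ≈ 0.8707.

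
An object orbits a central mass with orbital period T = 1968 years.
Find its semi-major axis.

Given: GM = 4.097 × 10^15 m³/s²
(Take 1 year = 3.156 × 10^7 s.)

Convert to SI: T = 1968 years = 6.21101e+10 s.
Invert Kepler's third law: a = (GM · T² / (4π²))^(1/3).
Substituting T = 6.21101e+10 s and GM = 4.097e+15 m³/s²:
a = (4.097e+15 · (6.21101e+10)² / (4π²))^(1/3) m
a ≈ 7.37e+11 m = 737 Gm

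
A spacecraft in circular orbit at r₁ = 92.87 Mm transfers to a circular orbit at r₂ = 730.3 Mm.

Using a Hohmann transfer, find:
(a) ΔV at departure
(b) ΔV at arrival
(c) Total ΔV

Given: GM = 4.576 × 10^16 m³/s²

Convert to SI: r₁ = 92.87 Mm = 9.287e+07 m; r₂ = 730.3 Mm = 7.303e+08 m.
Transfer semi-major axis: a_t = (r₁ + r₂)/2 = (9.287e+07 + 7.303e+08)/2 = 4.11585e+08 m.
Circular speeds: v₁ = √(GM/r₁) = 22197.6 m/s, v₂ = √(GM/r₂) = 7915.76 m/s.
Transfer speeds (vis-viva v² = GM(2/r − 1/a_t)): v₁ᵗ = 29568.3 m/s, v₂ᵗ = 3760.11 m/s.
(a) ΔV₁ = |v₁ᵗ − v₁| ≈ 7371 m/s = 7.371 km/s.
(b) ΔV₂ = |v₂ − v₂ᵗ| ≈ 4156 m/s = 4.156 km/s.
(c) ΔV_total = ΔV₁ + ΔV₂ ≈ 1.153e+04 m/s = 11.53 km/s.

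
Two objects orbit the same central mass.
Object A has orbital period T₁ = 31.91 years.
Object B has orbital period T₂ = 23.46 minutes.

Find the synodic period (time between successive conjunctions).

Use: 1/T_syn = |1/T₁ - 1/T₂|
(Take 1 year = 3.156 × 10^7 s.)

Convert to SI: T₁ = 31.91 years = 1.00708e+09 s; T₂ = 23.46 minutes = 1407.6 s.
T_syn = |T₁ · T₂ / (T₁ − T₂)|.
T_syn = |1.00708e+09 · 1407.6 / (1.00708e+09 − 1407.6)| s ≈ 1408 s = 23.46 minutes.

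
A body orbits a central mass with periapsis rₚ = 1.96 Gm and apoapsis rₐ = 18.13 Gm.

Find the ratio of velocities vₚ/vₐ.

Convert to SI: rₚ = 1.96 Gm = 1.96e+09 m; rₐ = 18.13 Gm = 1.813e+10 m.
Conservation of angular momentum gives rₚvₚ = rₐvₐ, so vₚ/vₐ = rₐ/rₚ.
vₚ/vₐ = 1.813e+10 / 1.96e+09 ≈ 9.25.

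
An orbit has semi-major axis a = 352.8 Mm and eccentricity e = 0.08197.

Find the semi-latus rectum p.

Convert to SI: a = 352.8 Mm = 3.528e+08 m.
p = a (1 − e²).
p = 3.528e+08 · (1 − (0.08197)²) = 3.528e+08 · 0.993281 ≈ 3.504e+08 m = 350.4 Mm.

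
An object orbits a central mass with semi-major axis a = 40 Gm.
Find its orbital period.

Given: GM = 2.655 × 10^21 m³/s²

Convert to SI: a = 40 Gm = 4e+10 m.
Kepler's third law: T = 2π √(a³ / GM).
Substituting a = 4e+10 m and GM = 2.655e+21 m³/s²:
T = 2π √((4e+10)³ / 2.655e+21) s
T ≈ 9.755e+05 s = 11.29 days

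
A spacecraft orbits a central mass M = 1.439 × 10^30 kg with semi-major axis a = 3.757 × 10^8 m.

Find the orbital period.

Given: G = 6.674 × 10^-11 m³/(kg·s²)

GM = G · M = 6.674e-11 · 1.439e+30 = 9.60389e+19 m³/s².
Kepler's third law: T = 2π √(a³ / GM).
Substituting a = 3.757e+08 m and GM = 9.60389e+19 m³/s²:
T = 2π √((3.757e+08)³ / 9.60389e+19) s
T ≈ 4669 s = 1.297 hours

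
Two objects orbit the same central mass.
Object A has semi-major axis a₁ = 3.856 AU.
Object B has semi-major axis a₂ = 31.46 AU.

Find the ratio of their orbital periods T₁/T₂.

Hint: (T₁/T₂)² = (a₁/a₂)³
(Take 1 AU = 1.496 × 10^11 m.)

Convert to SI: a₁ = 3.856 AU = 5.76858e+11 m; a₂ = 31.46 AU = 4.70642e+12 m.
From Kepler's third law, (T₁/T₂)² = (a₁/a₂)³, so T₁/T₂ = (a₁/a₂)^(3/2).
a₁/a₂ = 5.76858e+11 / 4.70642e+12 = 0.122568.
T₁/T₂ = (0.122568)^(3/2) ≈ 0.04291.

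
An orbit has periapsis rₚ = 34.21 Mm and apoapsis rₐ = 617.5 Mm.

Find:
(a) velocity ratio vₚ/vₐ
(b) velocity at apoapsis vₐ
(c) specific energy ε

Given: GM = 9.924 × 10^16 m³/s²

Convert to SI: rₚ = 34.21 Mm = 3.421e+07 m; rₐ = 617.5 Mm = 6.175e+08 m.
(a) Conservation of angular momentum (rₚvₚ = rₐvₐ) gives vₚ/vₐ = rₐ/rₚ = 6.175e+08/3.421e+07 ≈ 18.05
(b) With a = (rₚ + rₐ)/2 = 3.25855e+08 m, vₐ = √(GM (2/rₐ − 1/a)) = √(9.924e+16 · (2/6.175e+08 − 1/3.25855e+08)) m/s ≈ 4108 m/s
(c) With a = (rₚ + rₐ)/2 = 3.25855e+08 m, ε = −GM/(2a) = −9.924e+16/(2 · 3.25855e+08) J/kg ≈ -1.523e+08 J/kg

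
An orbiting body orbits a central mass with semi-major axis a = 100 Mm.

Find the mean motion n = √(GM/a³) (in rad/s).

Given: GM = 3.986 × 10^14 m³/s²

Convert to SI: a = 100 Mm = 1e+08 m.
n = √(GM / a³).
n = √(3.986e+14 / (1e+08)³) rad/s ≈ 1.996e-05 rad/s.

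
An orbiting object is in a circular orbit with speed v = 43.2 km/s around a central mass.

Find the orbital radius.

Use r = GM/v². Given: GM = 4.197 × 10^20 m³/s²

Convert to SI: v = 43.2 km/s = 43200 m/s.
For a circular orbit, v² = GM / r, so r = GM / v².
r = 4.197e+20 / (43200)² m ≈ 2.249e+11 m = 224.9 Gm.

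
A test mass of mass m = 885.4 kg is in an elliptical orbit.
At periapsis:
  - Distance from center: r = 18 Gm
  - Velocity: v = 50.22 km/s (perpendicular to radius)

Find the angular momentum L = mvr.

Convert to SI: r = 18 Gm = 1.8e+10 m; v = 50.22 km/s = 50220 m/s.
Since v is perpendicular to r, L = m · v · r.
L = 885.4 · 50220 · 1.8e+10 kg·m²/s ≈ 8.004e+17 kg·m²/s.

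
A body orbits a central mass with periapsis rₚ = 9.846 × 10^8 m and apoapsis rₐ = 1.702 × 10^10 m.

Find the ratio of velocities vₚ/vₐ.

Conservation of angular momentum gives rₚvₚ = rₐvₐ, so vₚ/vₐ = rₐ/rₚ.
vₚ/vₐ = 1.702e+10 / 9.846e+08 ≈ 17.29.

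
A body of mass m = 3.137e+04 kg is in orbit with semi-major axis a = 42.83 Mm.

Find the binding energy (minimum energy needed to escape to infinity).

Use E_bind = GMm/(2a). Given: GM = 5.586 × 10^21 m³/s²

Convert to SI: a = 42.83 Mm = 4.283e+07 m.
Total orbital energy is E = −GMm/(2a); binding energy is E_bind = −E = GMm/(2a).
E_bind = 5.586e+21 · 3.137e+04 / (2 · 4.283e+07) J ≈ 2.046e+18 J = 2.046 EJ.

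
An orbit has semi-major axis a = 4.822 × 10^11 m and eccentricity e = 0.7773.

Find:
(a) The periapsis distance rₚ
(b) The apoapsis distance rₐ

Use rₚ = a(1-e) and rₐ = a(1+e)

(a) rₚ = a(1 − e) = 4.822e+11 · (1 − 0.7773) = 4.822e+11 · 0.2227 ≈ 1.074e+11 m = 1.074 × 10^11 m.
(b) rₐ = a(1 + e) = 4.822e+11 · (1 + 0.7773) = 4.822e+11 · 1.7773 ≈ 8.57e+11 m = 8.57 × 10^11 m.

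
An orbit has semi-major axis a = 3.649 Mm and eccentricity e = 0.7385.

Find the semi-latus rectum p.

Convert to SI: a = 3.649 Mm = 3.649e+06 m.
p = a (1 − e²).
p = 3.649e+06 · (1 − (0.7385)²) = 3.649e+06 · 0.454618 ≈ 1.659e+06 m = 1.659 Mm.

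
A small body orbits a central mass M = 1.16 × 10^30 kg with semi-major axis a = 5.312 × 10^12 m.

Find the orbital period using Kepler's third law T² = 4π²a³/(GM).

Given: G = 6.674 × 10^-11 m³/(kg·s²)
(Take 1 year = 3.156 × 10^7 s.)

GM = G · M = 6.674e-11 · 1.16e+30 = 7.74184e+19 m³/s².
Kepler's third law: T = 2π √(a³ / GM).
Substituting a = 5.312e+12 m and GM = 7.74184e+19 m³/s²:
T = 2π √((5.312e+12)³ / 7.74184e+19) s
T ≈ 8.743e+09 s = 277 years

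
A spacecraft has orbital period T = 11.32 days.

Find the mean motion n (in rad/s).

Convert to SI: T = 11.32 days = 978048 s.
n = 2π / T.
n = 2π / 978048 s ≈ 6.424e-06 rad/s.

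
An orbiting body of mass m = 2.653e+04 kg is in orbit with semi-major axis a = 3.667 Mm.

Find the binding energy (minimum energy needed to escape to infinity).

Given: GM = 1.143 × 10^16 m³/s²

Convert to SI: a = 3.667 Mm = 3.667e+06 m.
Total orbital energy is E = −GMm/(2a); binding energy is E_bind = −E = GMm/(2a).
E_bind = 1.143e+16 · 2.653e+04 / (2 · 3.667e+06) J ≈ 4.135e+13 J = 41.35 TJ.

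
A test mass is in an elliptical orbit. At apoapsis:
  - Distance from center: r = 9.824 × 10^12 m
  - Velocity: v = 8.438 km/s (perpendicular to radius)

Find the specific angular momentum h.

Convert to SI: v = 8.438 km/s = 8438 m/s.
With v perpendicular to r, h = r · v.
h = 9.824e+12 · 8438 m²/s ≈ 8.289e+16 m²/s.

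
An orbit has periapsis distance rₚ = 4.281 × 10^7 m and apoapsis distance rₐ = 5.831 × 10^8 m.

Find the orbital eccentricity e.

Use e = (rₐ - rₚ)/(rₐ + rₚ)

e = (rₐ − rₚ) / (rₐ + rₚ).
e = (5.831e+08 − 4.281e+07) / (5.831e+08 + 4.281e+07) = 5.4029e+08 / 6.2591e+08 ≈ 0.8632.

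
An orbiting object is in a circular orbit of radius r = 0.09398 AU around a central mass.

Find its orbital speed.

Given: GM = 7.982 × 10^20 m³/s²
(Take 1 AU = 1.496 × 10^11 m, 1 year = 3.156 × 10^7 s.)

Convert to SI: r = 0.09398 AU = 1.40594e+10 m.
For a circular orbit, gravity supplies the centripetal force, so v = √(GM / r).
v = √(7.982e+20 / 1.40594e+10) m/s ≈ 2.383e+05 m/s = 50.27 AU/year.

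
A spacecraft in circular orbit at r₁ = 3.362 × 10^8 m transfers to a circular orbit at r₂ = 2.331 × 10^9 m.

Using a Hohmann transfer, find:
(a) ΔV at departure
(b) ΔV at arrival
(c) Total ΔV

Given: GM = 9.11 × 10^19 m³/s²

Transfer semi-major axis: a_t = (r₁ + r₂)/2 = (3.362e+08 + 2.331e+09)/2 = 1.3336e+09 m.
Circular speeds: v₁ = √(GM/r₁) = 520547 m/s, v₂ = √(GM/r₂) = 197692 m/s.
Transfer speeds (vis-viva v² = GM(2/r − 1/a_t)): v₁ᵗ = 688206 m/s, v₂ᵗ = 99260 m/s.
(a) ΔV₁ = |v₁ᵗ − v₁| ≈ 1.677e+05 m/s = 167.7 km/s.
(b) ΔV₂ = |v₂ − v₂ᵗ| ≈ 9.843e+04 m/s = 98.43 km/s.
(c) ΔV_total = ΔV₁ + ΔV₂ ≈ 2.661e+05 m/s = 266.1 km/s.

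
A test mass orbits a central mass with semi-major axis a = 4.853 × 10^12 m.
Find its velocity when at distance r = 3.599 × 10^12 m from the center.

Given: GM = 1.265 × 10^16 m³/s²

Vis-viva: v = √(GM · (2/r − 1/a)).
2/r − 1/a = 2/3.599e+12 − 1/4.853e+12 = 3.49652e-13 m⁻¹.
v = √(1.265e+16 · 3.49652e-13) m/s ≈ 66.51 m/s = 66.51 m/s.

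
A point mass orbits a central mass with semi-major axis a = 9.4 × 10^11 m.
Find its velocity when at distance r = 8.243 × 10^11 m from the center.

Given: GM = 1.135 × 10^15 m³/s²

Vis-viva: v = √(GM · (2/r − 1/a)).
2/r − 1/a = 2/8.243e+11 − 1/9.4e+11 = 1.36247e-12 m⁻¹.
v = √(1.135e+15 · 1.36247e-12) m/s ≈ 39.32 m/s = 39.32 m/s.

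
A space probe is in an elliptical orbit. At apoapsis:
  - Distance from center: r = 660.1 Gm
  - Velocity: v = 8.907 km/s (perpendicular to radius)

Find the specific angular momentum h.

Convert to SI: r = 660.1 Gm = 6.601e+11 m; v = 8.907 km/s = 8907 m/s.
With v perpendicular to r, h = r · v.
h = 6.601e+11 · 8907 m²/s ≈ 5.88e+15 m²/s.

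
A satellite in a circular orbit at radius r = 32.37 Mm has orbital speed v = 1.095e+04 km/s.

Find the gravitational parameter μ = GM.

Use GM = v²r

Convert to SI: r = 32.37 Mm = 3.237e+07 m; v = 1.095e+04 km/s = 1.095e+07 m/s.
For a circular orbit v² = GM/r, so GM = v² · r.
GM = (1.095e+07)² · 3.237e+07 m³/s² ≈ 3.881e+21 m³/s² = 3.881 × 10^21 m³/s².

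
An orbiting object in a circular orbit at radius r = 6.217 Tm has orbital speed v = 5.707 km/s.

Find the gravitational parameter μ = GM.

Convert to SI: r = 6.217 Tm = 6.217e+12 m; v = 5.707 km/s = 5707 m/s.
For a circular orbit v² = GM/r, so GM = v² · r.
GM = (5707)² · 6.217e+12 m³/s² ≈ 2.025e+20 m³/s² = 2.025 × 10^20 m³/s².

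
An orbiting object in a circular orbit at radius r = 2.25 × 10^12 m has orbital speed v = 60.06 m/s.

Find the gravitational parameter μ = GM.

For a circular orbit v² = GM/r, so GM = v² · r.
GM = (60.06)² · 2.25e+12 m³/s² ≈ 8.116e+15 m³/s² = 8.116 × 10^15 m³/s².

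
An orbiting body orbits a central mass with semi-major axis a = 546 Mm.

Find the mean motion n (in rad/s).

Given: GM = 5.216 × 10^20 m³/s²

Convert to SI: a = 546 Mm = 5.46e+08 m.
n = √(GM / a³).
n = √(5.216e+20 / (5.46e+08)³) rad/s ≈ 0.00179 rad/s.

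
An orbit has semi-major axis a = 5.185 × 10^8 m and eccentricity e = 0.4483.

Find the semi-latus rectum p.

p = a (1 − e²).
p = 5.185e+08 · (1 − (0.4483)²) = 5.185e+08 · 0.799027 ≈ 4.143e+08 m = 4.143 × 10^8 m.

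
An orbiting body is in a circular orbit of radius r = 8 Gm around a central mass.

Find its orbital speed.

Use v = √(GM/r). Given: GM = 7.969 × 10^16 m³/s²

Convert to SI: r = 8 Gm = 8e+09 m.
For a circular orbit, gravity supplies the centripetal force, so v = √(GM / r).
v = √(7.969e+16 / 8e+09) m/s ≈ 3156 m/s = 3.156 km/s.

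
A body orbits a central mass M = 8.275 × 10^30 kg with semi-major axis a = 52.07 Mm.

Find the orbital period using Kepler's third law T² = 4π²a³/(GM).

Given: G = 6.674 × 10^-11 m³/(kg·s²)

Convert to SI: a = 52.07 Mm = 5.207e+07 m.
GM = G · M = 6.674e-11 · 8.275e+30 = 5.52273e+20 m³/s².
Kepler's third law: T = 2π √(a³ / GM).
Substituting a = 5.207e+07 m and GM = 5.52273e+20 m³/s²:
T = 2π √((5.207e+07)³ / 5.52273e+20) s
T ≈ 100.5 s = 1.674 minutes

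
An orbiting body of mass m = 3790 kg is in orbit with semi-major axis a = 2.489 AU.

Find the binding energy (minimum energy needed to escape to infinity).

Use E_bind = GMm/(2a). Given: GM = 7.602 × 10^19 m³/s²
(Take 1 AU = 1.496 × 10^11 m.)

Convert to SI: a = 2.489 AU = 3.72354e+11 m.
Total orbital energy is E = −GMm/(2a); binding energy is E_bind = −E = GMm/(2a).
E_bind = 7.602e+19 · 3790 / (2 · 3.72354e+11) J ≈ 3.869e+11 J = 386.9 GJ.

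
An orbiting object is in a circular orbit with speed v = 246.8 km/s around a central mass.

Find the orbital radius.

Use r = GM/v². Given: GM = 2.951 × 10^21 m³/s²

Convert to SI: v = 246.8 km/s = 246800 m/s.
For a circular orbit, v² = GM / r, so r = GM / v².
r = 2.951e+21 / (246800)² m ≈ 4.845e+10 m = 48.45 Gm.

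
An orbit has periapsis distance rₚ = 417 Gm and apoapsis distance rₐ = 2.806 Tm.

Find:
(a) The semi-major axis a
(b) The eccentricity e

Convert to SI: rₚ = 417 Gm = 4.17e+11 m; rₐ = 2.806 Tm = 2.806e+12 m.
(a) a = (rₚ + rₐ) / 2 = (4.17e+11 + 2.806e+12) / 2 ≈ 1.612e+12 m = 1.611 Tm.
(b) e = (rₐ − rₚ) / (rₐ + rₚ) = (2.806e+12 − 4.17e+11) / (2.806e+12 + 4.17e+11) ≈ 0.7412.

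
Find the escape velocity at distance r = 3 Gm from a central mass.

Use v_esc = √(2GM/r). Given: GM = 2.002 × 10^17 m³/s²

Convert to SI: r = 3 Gm = 3e+09 m.
Escape velocity comes from setting total energy to zero: ½v² − GM/r = 0 ⇒ v_esc = √(2GM / r).
v_esc = √(2 · 2.002e+17 / 3e+09) m/s ≈ 1.155e+04 m/s = 11.55 km/s.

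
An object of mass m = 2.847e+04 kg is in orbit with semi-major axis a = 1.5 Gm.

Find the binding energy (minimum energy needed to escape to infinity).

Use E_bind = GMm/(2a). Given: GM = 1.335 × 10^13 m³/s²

Convert to SI: a = 1.5 Gm = 1.5e+09 m.
Total orbital energy is E = −GMm/(2a); binding energy is E_bind = −E = GMm/(2a).
E_bind = 1.335e+13 · 2.847e+04 / (2 · 1.5e+09) J ≈ 1.267e+08 J = 126.7 MJ.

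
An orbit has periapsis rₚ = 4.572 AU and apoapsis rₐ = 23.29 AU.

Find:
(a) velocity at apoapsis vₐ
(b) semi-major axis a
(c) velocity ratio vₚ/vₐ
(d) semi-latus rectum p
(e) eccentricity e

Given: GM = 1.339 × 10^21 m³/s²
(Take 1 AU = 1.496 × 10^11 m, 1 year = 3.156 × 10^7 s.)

Convert to SI: rₚ = 4.572 AU = 6.83971e+11 m; rₐ = 23.29 AU = 3.48418e+12 m.
(a) With a = (rₚ + rₐ)/2 = 2.08408e+12 m, vₐ = √(GM (2/rₐ − 1/a)) = √(1.339e+21 · (2/3.48418e+12 − 1/2.08408e+12)) m/s ≈ 1.123e+04 m/s
(b) a = (rₚ + rₐ)/2 = (6.83971e+11 + 3.48418e+12)/2 ≈ 2.084e+12 m
(c) Conservation of angular momentum (rₚvₚ = rₐvₐ) gives vₚ/vₐ = rₐ/rₚ = 3.48418e+12/6.83971e+11 ≈ 5.094
(d) From a = (rₚ + rₐ)/2 = 2.08408e+12 m and e = (rₐ − rₚ)/(rₐ + rₚ) = 0.671811, p = a(1 − e²) = 2.08408e+12 · (1 − (0.671811)²) ≈ 1.143e+12 m
(e) e = (rₐ − rₚ)/(rₐ + rₚ) = (3.48418e+12 − 6.83971e+11)/(3.48418e+12 + 6.83971e+11) ≈ 0.6718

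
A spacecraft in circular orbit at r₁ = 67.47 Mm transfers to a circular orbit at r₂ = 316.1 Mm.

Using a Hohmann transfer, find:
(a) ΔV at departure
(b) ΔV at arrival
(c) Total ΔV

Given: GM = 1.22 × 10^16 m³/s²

Convert to SI: r₁ = 67.47 Mm = 6.747e+07 m; r₂ = 316.1 Mm = 3.161e+08 m.
Transfer semi-major axis: a_t = (r₁ + r₂)/2 = (6.747e+07 + 3.161e+08)/2 = 1.91785e+08 m.
Circular speeds: v₁ = √(GM/r₁) = 13447 m/s, v₂ = √(GM/r₂) = 6212.52 m/s.
Transfer speeds (vis-viva v² = GM(2/r − 1/a_t)): v₁ᵗ = 17263.5 m/s, v₂ᵗ = 3684.82 m/s.
(a) ΔV₁ = |v₁ᵗ − v₁| ≈ 3817 m/s = 3.817 km/s.
(b) ΔV₂ = |v₂ − v₂ᵗ| ≈ 2528 m/s = 2.528 km/s.
(c) ΔV_total = ΔV₁ + ΔV₂ ≈ 6344 m/s = 6.344 km/s.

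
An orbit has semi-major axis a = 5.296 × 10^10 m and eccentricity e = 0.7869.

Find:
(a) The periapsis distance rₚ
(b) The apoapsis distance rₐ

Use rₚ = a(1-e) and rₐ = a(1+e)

(a) rₚ = a(1 − e) = 5.296e+10 · (1 − 0.7869) = 5.296e+10 · 0.2131 ≈ 1.129e+10 m = 1.129 × 10^10 m.
(b) rₐ = a(1 + e) = 5.296e+10 · (1 + 0.7869) = 5.296e+10 · 1.7869 ≈ 9.463e+10 m = 9.463 × 10^10 m.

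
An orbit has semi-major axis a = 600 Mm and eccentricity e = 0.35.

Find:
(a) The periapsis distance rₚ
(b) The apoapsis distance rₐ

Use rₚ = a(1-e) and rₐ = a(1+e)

Convert to SI: a = 600 Mm = 6e+08 m.
(a) rₚ = a(1 − e) = 6e+08 · (1 − 0.35) = 6e+08 · 0.65 ≈ 3.9e+08 m = 390 Mm.
(b) rₐ = a(1 + e) = 6e+08 · (1 + 0.35) = 6e+08 · 1.35 ≈ 8.1e+08 m = 810 Mm.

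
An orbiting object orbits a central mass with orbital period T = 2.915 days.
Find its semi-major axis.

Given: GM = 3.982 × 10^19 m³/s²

Convert to SI: T = 2.915 days = 251856 s.
Invert Kepler's third law: a = (GM · T² / (4π²))^(1/3).
Substituting T = 251856 s and GM = 3.982e+19 m³/s²:
a = (3.982e+19 · (251856)² / (4π²))^(1/3) m
a ≈ 4e+09 m = 4 Gm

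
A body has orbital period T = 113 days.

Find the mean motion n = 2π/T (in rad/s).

Convert to SI: T = 113 days = 9.7632e+06 s.
n = 2π / T.
n = 2π / 9.7632e+06 s ≈ 6.436e-07 rad/s.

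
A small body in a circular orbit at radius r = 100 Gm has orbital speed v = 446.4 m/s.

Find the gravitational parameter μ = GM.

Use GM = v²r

Convert to SI: r = 100 Gm = 1e+11 m.
For a circular orbit v² = GM/r, so GM = v² · r.
GM = (446.4)² · 1e+11 m³/s² ≈ 1.993e+16 m³/s² = 1.993 × 10^16 m³/s².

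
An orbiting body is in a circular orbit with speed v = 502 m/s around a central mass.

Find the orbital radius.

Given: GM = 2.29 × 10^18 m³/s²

For a circular orbit, v² = GM / r, so r = GM / v².
r = 2.29e+18 / (502)² m ≈ 9.087e+12 m = 9.087 Tm.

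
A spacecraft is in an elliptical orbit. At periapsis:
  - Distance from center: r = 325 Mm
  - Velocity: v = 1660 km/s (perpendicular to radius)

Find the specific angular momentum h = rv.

Convert to SI: r = 325 Mm = 3.25e+08 m; v = 1660 km/s = 1.66e+06 m/s.
With v perpendicular to r, h = r · v.
h = 3.25e+08 · 1.66e+06 m²/s ≈ 5.395e+14 m²/s.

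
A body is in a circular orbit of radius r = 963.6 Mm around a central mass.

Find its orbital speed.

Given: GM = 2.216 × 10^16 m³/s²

Convert to SI: r = 963.6 Mm = 9.636e+08 m.
For a circular orbit, gravity supplies the centripetal force, so v = √(GM / r).
v = √(2.216e+16 / 9.636e+08) m/s ≈ 4796 m/s = 4.796 km/s.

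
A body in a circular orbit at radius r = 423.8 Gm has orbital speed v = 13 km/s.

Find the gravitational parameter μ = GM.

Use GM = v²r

Convert to SI: r = 423.8 Gm = 4.238e+11 m; v = 13 km/s = 13000 m/s.
For a circular orbit v² = GM/r, so GM = v² · r.
GM = (13000)² · 4.238e+11 m³/s² ≈ 7.162e+19 m³/s² = 7.162 × 10^19 m³/s².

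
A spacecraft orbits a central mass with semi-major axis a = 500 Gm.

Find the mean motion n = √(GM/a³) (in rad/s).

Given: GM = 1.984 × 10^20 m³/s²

Convert to SI: a = 500 Gm = 5e+11 m.
n = √(GM / a³).
n = √(1.984e+20 / (5e+11)³) rad/s ≈ 3.984e-08 rad/s.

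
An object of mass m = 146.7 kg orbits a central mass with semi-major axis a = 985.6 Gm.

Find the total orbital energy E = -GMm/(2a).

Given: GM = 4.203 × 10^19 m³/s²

Convert to SI: a = 985.6 Gm = 9.856e+11 m.
E = −GMm / (2a).
E = −4.203e+19 · 146.7 / (2 · 9.856e+11) J ≈ -3.128e+09 J = -3.128 GJ.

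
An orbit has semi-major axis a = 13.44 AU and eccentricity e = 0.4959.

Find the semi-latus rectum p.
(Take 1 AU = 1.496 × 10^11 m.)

Convert to SI: a = 13.44 AU = 2.01062e+12 m.
p = a (1 − e²).
p = 2.01062e+12 · (1 − (0.4959)²) = 2.01062e+12 · 0.754083 ≈ 1.516e+12 m = 10.13 AU.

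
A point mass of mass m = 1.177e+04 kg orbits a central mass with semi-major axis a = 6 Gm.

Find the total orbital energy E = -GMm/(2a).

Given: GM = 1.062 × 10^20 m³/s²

Convert to SI: a = 6 Gm = 6e+09 m.
E = −GMm / (2a).
E = −1.062e+20 · 1.177e+04 / (2 · 6e+09) J ≈ -1.042e+14 J = -104.2 TJ.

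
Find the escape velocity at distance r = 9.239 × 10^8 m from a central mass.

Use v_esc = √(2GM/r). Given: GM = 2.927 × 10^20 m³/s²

Escape velocity comes from setting total energy to zero: ½v² − GM/r = 0 ⇒ v_esc = √(2GM / r).
v_esc = √(2 · 2.927e+20 / 9.239e+08) m/s ≈ 7.96e+05 m/s = 796 km/s.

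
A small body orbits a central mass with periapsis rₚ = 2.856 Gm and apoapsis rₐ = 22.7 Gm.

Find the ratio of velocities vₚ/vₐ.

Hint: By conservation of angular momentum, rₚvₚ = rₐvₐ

Convert to SI: rₚ = 2.856 Gm = 2.856e+09 m; rₐ = 22.7 Gm = 2.27e+10 m.
Conservation of angular momentum gives rₚvₚ = rₐvₐ, so vₚ/vₐ = rₐ/rₚ.
vₚ/vₐ = 2.27e+10 / 2.856e+09 ≈ 7.948.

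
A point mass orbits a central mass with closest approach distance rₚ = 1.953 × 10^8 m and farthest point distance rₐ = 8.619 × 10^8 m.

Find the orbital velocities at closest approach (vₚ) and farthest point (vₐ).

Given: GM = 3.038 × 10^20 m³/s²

Use the vis-viva equation v² = GM(2/r − 1/a) with a = (rₚ + rₐ)/2 = (1.953e+08 + 8.619e+08)/2 = 5.286e+08 m.
vₚ = √(GM · (2/rₚ − 1/a)) = √(3.038e+20 · (2/1.953e+08 − 1/5.286e+08)) m/s ≈ 1.593e+06 m/s = 1593 km/s.
vₐ = √(GM · (2/rₐ − 1/a)) = √(3.038e+20 · (2/8.619e+08 − 1/5.286e+08)) m/s ≈ 3.609e+05 m/s = 360.9 km/s.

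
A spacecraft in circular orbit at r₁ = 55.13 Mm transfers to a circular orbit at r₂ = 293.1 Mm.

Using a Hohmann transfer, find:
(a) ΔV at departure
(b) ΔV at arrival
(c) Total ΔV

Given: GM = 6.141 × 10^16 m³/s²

Convert to SI: r₁ = 55.13 Mm = 5.513e+07 m; r₂ = 293.1 Mm = 2.931e+08 m.
Transfer semi-major axis: a_t = (r₁ + r₂)/2 = (5.513e+07 + 2.931e+08)/2 = 1.74115e+08 m.
Circular speeds: v₁ = √(GM/r₁) = 33375.3 m/s, v₂ = √(GM/r₂) = 14474.8 m/s.
Transfer speeds (vis-viva v² = GM(2/r − 1/a_t)): v₁ᵗ = 43302.7 m/s, v₂ᵗ = 8144.93 m/s.
(a) ΔV₁ = |v₁ᵗ − v₁| ≈ 9927 m/s = 9.927 km/s.
(b) ΔV₂ = |v₂ − v₂ᵗ| ≈ 6330 m/s = 6.33 km/s.
(c) ΔV_total = ΔV₁ + ΔV₂ ≈ 1.626e+04 m/s = 16.26 km/s.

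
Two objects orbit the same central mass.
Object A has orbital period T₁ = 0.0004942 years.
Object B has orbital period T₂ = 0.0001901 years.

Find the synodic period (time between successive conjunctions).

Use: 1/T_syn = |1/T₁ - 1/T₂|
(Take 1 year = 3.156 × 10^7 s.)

Convert to SI: T₁ = 0.0004942 years = 15597 s; T₂ = 0.0001901 years = 5999.56 s.
T_syn = |T₁ · T₂ / (T₁ − T₂)|.
T_syn = |15597 · 5999.56 / (15597 − 5999.56)| s ≈ 9750 s = 0.0003089 years.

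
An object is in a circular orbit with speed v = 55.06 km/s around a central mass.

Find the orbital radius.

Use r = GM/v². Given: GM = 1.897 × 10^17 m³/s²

Convert to SI: v = 55.06 km/s = 55060 m/s.
For a circular orbit, v² = GM / r, so r = GM / v².
r = 1.897e+17 / (55060)² m ≈ 6.257e+07 m = 6.257 × 10^7 m.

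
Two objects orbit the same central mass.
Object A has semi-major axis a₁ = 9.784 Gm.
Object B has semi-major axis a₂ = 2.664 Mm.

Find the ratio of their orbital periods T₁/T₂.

Convert to SI: a₁ = 9.784 Gm = 9.784e+09 m; a₂ = 2.664 Mm = 2.664e+06 m.
From Kepler's third law, (T₁/T₂)² = (a₁/a₂)³, so T₁/T₂ = (a₁/a₂)^(3/2).
a₁/a₂ = 9.784e+09 / 2.664e+06 = 3672.67.
T₁/T₂ = (3672.67)^(3/2) ≈ 2.226e+05.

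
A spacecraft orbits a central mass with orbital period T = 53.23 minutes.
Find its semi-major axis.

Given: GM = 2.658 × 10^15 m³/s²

Convert to SI: T = 53.23 minutes = 3193.8 s.
Invert Kepler's third law: a = (GM · T² / (4π²))^(1/3).
Substituting T = 3193.8 s and GM = 2.658e+15 m³/s²:
a = (2.658e+15 · (3193.8)² / (4π²))^(1/3) m
a ≈ 8.823e+06 m = 8.823 Mm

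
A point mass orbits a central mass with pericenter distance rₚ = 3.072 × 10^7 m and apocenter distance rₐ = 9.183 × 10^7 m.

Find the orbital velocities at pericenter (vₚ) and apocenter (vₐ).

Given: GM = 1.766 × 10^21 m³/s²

Use the vis-viva equation v² = GM(2/r − 1/a) with a = (rₚ + rₐ)/2 = (3.072e+07 + 9.183e+07)/2 = 6.1275e+07 m.
vₚ = √(GM · (2/rₚ − 1/a)) = √(1.766e+21 · (2/3.072e+07 − 1/6.1275e+07)) m/s ≈ 9.282e+06 m/s = 9282 km/s.
vₐ = √(GM · (2/rₐ − 1/a)) = √(1.766e+21 · (2/9.183e+07 − 1/6.1275e+07)) m/s ≈ 3.105e+06 m/s = 3105 km/s.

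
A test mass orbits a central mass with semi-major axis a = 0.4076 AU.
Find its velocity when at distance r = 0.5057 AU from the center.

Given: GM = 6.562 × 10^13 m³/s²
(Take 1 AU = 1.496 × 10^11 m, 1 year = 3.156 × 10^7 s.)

Convert to SI: a = 0.4076 AU = 6.0977e+10 m; r = 0.5057 AU = 7.56527e+10 m.
Vis-viva: v = √(GM · (2/r − 1/a)).
2/r − 1/a = 2/7.56527e+10 − 1/6.0977e+10 = 1.0037e-11 m⁻¹.
v = √(6.562e+13 · 1.0037e-11) m/s ≈ 25.66 m/s = 0.005414 AU/year.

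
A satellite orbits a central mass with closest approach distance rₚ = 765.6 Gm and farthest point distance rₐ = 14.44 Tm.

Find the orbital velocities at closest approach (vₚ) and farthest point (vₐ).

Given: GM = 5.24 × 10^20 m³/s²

Convert to SI: rₚ = 765.6 Gm = 7.656e+11 m; rₐ = 14.44 Tm = 1.444e+13 m.
Use the vis-viva equation v² = GM(2/r − 1/a) with a = (rₚ + rₐ)/2 = (7.656e+11 + 1.444e+13)/2 = 7.6028e+12 m.
vₚ = √(GM · (2/rₚ − 1/a)) = √(5.24e+20 · (2/7.656e+11 − 1/7.6028e+12)) m/s ≈ 3.605e+04 m/s = 36.05 km/s.
vₐ = √(GM · (2/rₐ − 1/a)) = √(5.24e+20 · (2/1.444e+13 − 1/7.6028e+12)) m/s ≈ 1912 m/s = 1.912 km/s.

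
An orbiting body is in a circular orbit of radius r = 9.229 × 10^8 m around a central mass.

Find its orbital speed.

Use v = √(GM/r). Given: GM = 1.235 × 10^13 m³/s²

For a circular orbit, gravity supplies the centripetal force, so v = √(GM / r).
v = √(1.235e+13 / 9.229e+08) m/s ≈ 115.7 m/s = 115.7 m/s.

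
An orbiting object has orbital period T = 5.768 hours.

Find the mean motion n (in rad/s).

Convert to SI: T = 5.768 hours = 20764.8 s.
n = 2π / T.
n = 2π / 20764.8 s ≈ 0.0003026 rad/s.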